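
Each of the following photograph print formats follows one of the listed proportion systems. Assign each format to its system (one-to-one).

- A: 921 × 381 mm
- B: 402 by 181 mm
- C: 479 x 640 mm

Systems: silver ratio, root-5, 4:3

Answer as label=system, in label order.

A=silver ratio, B=root-5, C=4:3

A = 921/381 ≈ 2.417 → silver ratio (2.414)
B = 402/181 ≈ 2.221 → root-5 (2.236)
C = 640/479 ≈ 1.336 → 4:3 (1.333)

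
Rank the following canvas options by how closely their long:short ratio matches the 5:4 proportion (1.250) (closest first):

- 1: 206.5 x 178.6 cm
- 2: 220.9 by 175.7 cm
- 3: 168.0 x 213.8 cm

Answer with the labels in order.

1: 206.5/178.6 ≈ 1.156 → |1.156 − 1.250| = 0.094
2: 220.9/175.7 ≈ 1.257 → |1.257 − 1.250| = 0.007
3: 213.8/168.0 ≈ 1.273 → |1.273 − 1.250| = 0.023

2, 3, 1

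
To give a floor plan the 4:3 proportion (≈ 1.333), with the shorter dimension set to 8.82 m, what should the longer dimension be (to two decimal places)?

4:3 ≈ 1.33333.
Longer side = 8.82 × 1.33333 ≈ 11.7600 → 11.76 m.

11.76 m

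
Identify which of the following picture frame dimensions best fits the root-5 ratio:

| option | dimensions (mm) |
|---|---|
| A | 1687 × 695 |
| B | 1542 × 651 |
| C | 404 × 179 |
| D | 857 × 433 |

Target root-5 ≈ 2.236.
A: 2.427 (Δ0.191)  B: 2.369 (Δ0.133)  C: 2.257 (Δ0.021)  D: 1.979 (Δ0.257)

C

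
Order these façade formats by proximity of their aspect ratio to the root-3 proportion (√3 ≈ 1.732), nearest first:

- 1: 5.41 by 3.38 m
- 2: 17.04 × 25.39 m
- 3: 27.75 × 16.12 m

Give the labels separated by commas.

3, 1, 2

Ratios: 1 = 5.41 / 3.38 ≈ 1.601; 2 = 25.39 / 17.04 ≈ 1.490; 3 = 27.75 / 16.12 ≈ 1.721.
|Δ from 1.732|: 1 0.131; 2 0.242; 3 0.011.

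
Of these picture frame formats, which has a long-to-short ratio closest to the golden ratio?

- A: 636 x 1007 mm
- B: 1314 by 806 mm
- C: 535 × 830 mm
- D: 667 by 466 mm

B

Target golden ratio ≈ 1.618.
A: 1.583 (Δ0.035)  B: 1.630 (Δ0.012)  C: 1.551 (Δ0.067)  D: 1.431 (Δ0.187)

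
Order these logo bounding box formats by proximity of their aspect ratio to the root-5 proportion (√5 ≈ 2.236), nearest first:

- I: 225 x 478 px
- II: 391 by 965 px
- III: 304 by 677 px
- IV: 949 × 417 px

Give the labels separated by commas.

Ratios: I = 478 / 225 ≈ 2.124; II = 965 / 391 ≈ 2.468; III = 677 / 304 ≈ 2.227; IV = 949 / 417 ≈ 2.276.
|Δ from 2.236|: I 0.112; II 0.232; III 0.009; IV 0.040.

III, IV, I, II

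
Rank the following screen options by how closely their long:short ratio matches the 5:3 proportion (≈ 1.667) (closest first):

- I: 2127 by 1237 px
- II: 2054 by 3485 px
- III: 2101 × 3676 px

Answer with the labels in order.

I: 2127/1237 ≈ 1.719 → |1.719 − 1.667| = 0.052
II: 3485/2054 ≈ 1.697 → |1.697 − 1.667| = 0.030
III: 3676/2101 ≈ 1.750 → |1.750 − 1.667| = 0.083

II, I, III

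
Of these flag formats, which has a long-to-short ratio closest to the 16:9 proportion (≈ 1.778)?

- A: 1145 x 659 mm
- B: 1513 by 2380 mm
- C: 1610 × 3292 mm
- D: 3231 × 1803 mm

Target 16:9 ≈ 1.778.
A: 1.737 (Δ0.041)  B: 1.573 (Δ0.205)  C: 2.045 (Δ0.267)  D: 1.792 (Δ0.014)

D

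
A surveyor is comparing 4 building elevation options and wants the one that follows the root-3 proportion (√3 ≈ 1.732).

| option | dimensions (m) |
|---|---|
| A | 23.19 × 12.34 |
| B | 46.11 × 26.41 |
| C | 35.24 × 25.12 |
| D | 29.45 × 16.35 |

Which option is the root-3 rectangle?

B

Target root-3 ≈ 1.732.
A: 1.879 (Δ0.147)  B: 1.746 (Δ0.014)  C: 1.403 (Δ0.329)  D: 1.801 (Δ0.069)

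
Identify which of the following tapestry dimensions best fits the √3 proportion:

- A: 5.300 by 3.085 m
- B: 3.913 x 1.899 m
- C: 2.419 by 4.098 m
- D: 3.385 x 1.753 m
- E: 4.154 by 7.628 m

A

Ratios (long/short): A ≈ 1.718; B ≈ 2.061; C ≈ 1.694; D ≈ 1.931; E ≈ 1.836.
root-3 ≈ 1.732; option A is nearest (Δ 0.014).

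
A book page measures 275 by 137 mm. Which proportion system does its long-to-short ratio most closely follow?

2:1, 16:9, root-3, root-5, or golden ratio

275/137 ≈ 2.007. Nearest candidates are 2:1 (2.000, off by 0.007) and root-5 (2.236, off by 0.229).

2:1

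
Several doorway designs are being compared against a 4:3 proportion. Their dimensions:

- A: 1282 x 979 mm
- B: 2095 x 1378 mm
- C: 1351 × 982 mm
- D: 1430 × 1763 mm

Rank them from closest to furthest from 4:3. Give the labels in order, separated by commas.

A, C, D, B

A: 1282/979 ≈ 1.309 → |1.309 − 1.333| = 0.024
B: 2095/1378 ≈ 1.520 → |1.520 − 1.333| = 0.187
C: 1351/982 ≈ 1.376 → |1.376 − 1.333| = 0.043
D: 1763/1430 ≈ 1.233 → |1.233 − 1.333| = 0.100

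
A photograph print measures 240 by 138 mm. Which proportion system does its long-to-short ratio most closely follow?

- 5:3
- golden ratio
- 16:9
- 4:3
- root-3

240/138 ≈ 1.739. Nearest candidates are root-3 (1.732, off by 0.007) and 16:9 (1.778, off by 0.039).

root-3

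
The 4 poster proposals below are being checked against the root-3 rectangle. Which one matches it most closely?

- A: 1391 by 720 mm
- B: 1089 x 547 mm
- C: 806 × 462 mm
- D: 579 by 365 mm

Target root-3 ≈ 1.732.
A: 1.932 (Δ0.200)  B: 1.991 (Δ0.259)  C: 1.745 (Δ0.013)  D: 1.586 (Δ0.146)

C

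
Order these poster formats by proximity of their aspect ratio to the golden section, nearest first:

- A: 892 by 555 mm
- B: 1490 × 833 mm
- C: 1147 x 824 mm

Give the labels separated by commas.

A, B, C

Ratios: A = 892 / 555 ≈ 1.607; B = 1490 / 833 ≈ 1.789; C = 1147 / 824 ≈ 1.392.
|Δ from 1.618|: A 0.011; B 0.171; C 0.226.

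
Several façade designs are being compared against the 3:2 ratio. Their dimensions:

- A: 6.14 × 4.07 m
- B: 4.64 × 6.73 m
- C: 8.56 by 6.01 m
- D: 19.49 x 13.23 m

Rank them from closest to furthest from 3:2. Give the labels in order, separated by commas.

A, D, B, C

A: 6.14/4.07 ≈ 1.509 → |1.509 − 1.500| = 0.009
B: 6.73/4.64 ≈ 1.450 → |1.450 − 1.500| = 0.050
C: 8.56/6.01 ≈ 1.424 → |1.424 − 1.500| = 0.076
D: 19.49/13.23 ≈ 1.473 → |1.473 − 1.500| = 0.027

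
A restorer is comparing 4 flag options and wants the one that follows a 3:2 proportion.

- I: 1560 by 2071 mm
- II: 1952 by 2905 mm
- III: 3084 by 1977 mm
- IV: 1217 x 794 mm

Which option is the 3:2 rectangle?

Ratios (long/short): I ≈ 1.328; II ≈ 1.488; III ≈ 1.560; IV ≈ 1.533.
3:2 ≈ 1.500; option II is nearest (Δ 0.012).

II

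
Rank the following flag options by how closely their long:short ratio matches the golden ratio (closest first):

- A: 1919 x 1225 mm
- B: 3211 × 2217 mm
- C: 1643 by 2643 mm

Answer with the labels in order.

C, A, B

A: 1919/1225 ≈ 1.567 → |1.567 − 1.618| = 0.051
B: 3211/2217 ≈ 1.448 → |1.448 − 1.618| = 0.170
C: 2643/1643 ≈ 1.609 → |1.609 − 1.618| = 0.009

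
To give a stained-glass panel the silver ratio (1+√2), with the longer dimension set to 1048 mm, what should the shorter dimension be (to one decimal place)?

silver ratio ≈ 2.41421.
Shorter side = 1048 ÷ 2.41421 ≈ 434.096 → 434.1 mm.

434.1 mm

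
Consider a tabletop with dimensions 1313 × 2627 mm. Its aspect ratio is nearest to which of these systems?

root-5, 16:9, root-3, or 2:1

2:1

Ratio = 2627 / 1313 ≈ 2.001.
Distances: root-5 2.236 (Δ 0.235); 16:9 1.778 (Δ 0.223); root-3 1.732 (Δ 0.269); 2:1 2.000 (Δ 0.001).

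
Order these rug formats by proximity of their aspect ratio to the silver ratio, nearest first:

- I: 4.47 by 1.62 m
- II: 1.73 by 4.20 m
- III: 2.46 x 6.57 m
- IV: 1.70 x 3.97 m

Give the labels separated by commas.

Ratios: I = 4.47 / 1.62 ≈ 2.759; II = 4.20 / 1.73 ≈ 2.428; III = 6.57 / 2.46 ≈ 2.671; IV = 3.97 / 1.70 ≈ 2.335.
|Δ from 2.414|: I 0.345; II 0.014; III 0.257; IV 0.079.

II, IV, III, I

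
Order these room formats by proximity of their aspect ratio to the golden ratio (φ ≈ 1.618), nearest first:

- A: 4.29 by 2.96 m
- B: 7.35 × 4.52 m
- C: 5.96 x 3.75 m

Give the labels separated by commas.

B, C, A

A: 4.29/2.96 ≈ 1.449 → |1.449 − 1.618| = 0.169
B: 7.35/4.52 ≈ 1.626 → |1.626 − 1.618| = 0.008
C: 5.96/3.75 ≈ 1.589 → |1.589 − 1.618| = 0.029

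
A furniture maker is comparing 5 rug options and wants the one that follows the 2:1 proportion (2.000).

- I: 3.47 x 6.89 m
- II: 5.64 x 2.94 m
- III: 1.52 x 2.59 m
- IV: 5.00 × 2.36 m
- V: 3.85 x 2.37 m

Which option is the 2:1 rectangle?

I

Ratios (long/short): I ≈ 1.986; II ≈ 1.918; III ≈ 1.704; IV ≈ 2.119; V ≈ 1.624.
2:1 ≈ 2.000; option I is nearest (Δ 0.014).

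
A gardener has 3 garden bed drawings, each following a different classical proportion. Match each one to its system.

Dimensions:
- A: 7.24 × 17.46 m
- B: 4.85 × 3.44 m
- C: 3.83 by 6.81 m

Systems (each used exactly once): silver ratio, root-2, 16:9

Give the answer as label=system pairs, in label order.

A=silver ratio, B=root-2, C=16:9

Ratios: A ≈ 2.412; B ≈ 1.410; C ≈ 1.778.
Targets: silver ratio ≈ 2.414; root-2 ≈ 1.414; 16:9 ≈ 1.778.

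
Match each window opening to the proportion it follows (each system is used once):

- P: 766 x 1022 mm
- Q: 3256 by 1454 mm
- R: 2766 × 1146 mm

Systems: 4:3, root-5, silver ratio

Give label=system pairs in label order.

Ratios: P ≈ 1.334; Q ≈ 2.239; R ≈ 2.414.
Targets: 4:3 ≈ 1.333; root-5 ≈ 2.236; silver ratio ≈ 2.414.

P=4:3, Q=root-5, R=silver ratio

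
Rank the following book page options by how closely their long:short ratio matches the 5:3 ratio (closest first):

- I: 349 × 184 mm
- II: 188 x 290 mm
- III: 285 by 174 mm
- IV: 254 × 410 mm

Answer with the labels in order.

III, IV, II, I

I: 349/184 ≈ 1.897 → |1.897 − 1.667| = 0.230
II: 290/188 ≈ 1.543 → |1.543 − 1.667| = 0.124
III: 285/174 ≈ 1.638 → |1.638 − 1.667| = 0.029
IV: 410/254 ≈ 1.614 → |1.614 − 1.667| = 0.053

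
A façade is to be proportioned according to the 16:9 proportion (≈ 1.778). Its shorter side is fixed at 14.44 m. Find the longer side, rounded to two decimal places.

25.67 m

16:9 ≈ 1.77778.
Longer side = 14.44 × 1.77778 ≈ 25.6711 → 25.67 m.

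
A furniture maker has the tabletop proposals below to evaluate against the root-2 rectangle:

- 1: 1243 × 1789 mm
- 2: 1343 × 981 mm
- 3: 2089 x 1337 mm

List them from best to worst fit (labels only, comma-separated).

1, 2, 3

Ratios: 1 = 1789 / 1243 ≈ 1.439; 2 = 1343 / 981 ≈ 1.369; 3 = 2089 / 1337 ≈ 1.562.
|Δ from 1.414|: 1 0.025; 2 0.045; 3 0.148.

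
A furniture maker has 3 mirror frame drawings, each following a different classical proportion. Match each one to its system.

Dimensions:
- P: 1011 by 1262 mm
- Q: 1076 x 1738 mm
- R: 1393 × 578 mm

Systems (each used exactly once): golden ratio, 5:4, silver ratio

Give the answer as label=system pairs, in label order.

P=5:4, Q=golden ratio, R=silver ratio

P = 1262/1011 ≈ 1.248 → 5:4 (1.250)
Q = 1738/1076 ≈ 1.615 → golden ratio (1.618)
R = 1393/578 ≈ 2.410 → silver ratio (2.414)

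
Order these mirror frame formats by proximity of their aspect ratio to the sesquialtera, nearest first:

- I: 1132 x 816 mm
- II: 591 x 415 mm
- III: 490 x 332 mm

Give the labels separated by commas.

I: 1132/816 ≈ 1.387 → |1.387 − 1.500| = 0.113
II: 591/415 ≈ 1.424 → |1.424 − 1.500| = 0.076
III: 490/332 ≈ 1.476 → |1.476 − 1.500| = 0.024

III, II, I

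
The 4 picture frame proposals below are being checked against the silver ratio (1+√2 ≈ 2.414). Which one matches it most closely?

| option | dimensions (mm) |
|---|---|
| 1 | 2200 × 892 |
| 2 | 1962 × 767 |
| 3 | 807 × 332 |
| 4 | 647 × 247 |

Ratios (long/short): 1 ≈ 2.466; 2 ≈ 2.558; 3 ≈ 2.431; 4 ≈ 2.619.
silver ratio ≈ 2.414; option 3 is nearest (Δ 0.017).

3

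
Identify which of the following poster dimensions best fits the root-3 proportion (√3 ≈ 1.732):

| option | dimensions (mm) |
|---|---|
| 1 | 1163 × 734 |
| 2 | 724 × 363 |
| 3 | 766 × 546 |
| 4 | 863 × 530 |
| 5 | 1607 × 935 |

Ratios (long/short): 1 ≈ 1.584; 2 ≈ 1.994; 3 ≈ 1.403; 4 ≈ 1.628; 5 ≈ 1.719.
root-3 ≈ 1.732; option 5 is nearest (Δ 0.013).

5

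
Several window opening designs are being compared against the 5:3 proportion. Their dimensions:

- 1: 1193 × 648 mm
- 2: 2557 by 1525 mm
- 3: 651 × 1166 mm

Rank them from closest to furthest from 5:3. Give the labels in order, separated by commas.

2, 3, 1

1: 1193/648 ≈ 1.841 → |1.841 − 1.667| = 0.174
2: 2557/1525 ≈ 1.677 → |1.677 − 1.667| = 0.010
3: 1166/651 ≈ 1.791 → |1.791 − 1.667| = 0.124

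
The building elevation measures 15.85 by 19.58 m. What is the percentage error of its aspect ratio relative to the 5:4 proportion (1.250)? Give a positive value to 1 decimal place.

1.2%

Ratio = 19.58 / 15.85 ≈ 1.2353.
Ideal 5:4 = 1.2500. |1.2353 − 1.2500| / 1.2500 ≈ 1.18% → 1.2%.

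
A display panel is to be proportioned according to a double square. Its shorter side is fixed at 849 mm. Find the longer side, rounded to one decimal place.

1698.0 mm

2:1 = 2.00000.
Longer side = 849 × 2.00000 ≈ 1698.000 → 1698.0 mm.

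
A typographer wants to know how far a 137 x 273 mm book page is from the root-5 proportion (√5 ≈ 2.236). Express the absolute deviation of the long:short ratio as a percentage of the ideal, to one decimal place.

Ratio = 273 / 137 ≈ 1.9927.
Ideal root-5 ≈ 2.2361. |1.9927 − 2.2361| / 2.2361 ≈ 10.89% → 10.9%.

10.9%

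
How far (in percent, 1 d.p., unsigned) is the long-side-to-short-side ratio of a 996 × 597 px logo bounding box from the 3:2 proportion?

Ratio = 996 / 597 ≈ 1.6683.
Ideal 3:2 = 1.5000. |1.6683 − 1.5000| / 1.5000 ≈ 11.22% → 11.2%.

11.2%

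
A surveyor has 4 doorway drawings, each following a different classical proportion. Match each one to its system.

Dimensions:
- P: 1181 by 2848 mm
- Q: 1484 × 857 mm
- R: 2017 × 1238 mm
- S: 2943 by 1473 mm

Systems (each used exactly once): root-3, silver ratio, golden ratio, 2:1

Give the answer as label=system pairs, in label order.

P=silver ratio, Q=root-3, R=golden ratio, S=2:1

Ratios: P ≈ 2.412; Q ≈ 1.732; R ≈ 1.629; S ≈ 1.998.
Targets: root-3 ≈ 1.732; silver ratio ≈ 2.414; golden ratio ≈ 1.618; 2:1 ≈ 2.000.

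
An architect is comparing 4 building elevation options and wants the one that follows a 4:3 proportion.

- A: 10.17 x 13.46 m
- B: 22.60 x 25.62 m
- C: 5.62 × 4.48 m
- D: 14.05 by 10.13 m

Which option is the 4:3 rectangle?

Ratios (long/short): A ≈ 1.324; B ≈ 1.134; C ≈ 1.254; D ≈ 1.387.
4:3 ≈ 1.333; option A is nearest (Δ 0.009).

A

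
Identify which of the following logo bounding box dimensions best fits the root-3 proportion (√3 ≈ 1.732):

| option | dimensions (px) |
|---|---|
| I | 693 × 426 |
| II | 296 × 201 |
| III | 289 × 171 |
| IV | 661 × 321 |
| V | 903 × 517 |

Ratios (long/short): I ≈ 1.627; II ≈ 1.473; III ≈ 1.690; IV ≈ 2.059; V ≈ 1.747.
root-3 ≈ 1.732; option V is nearest (Δ 0.015).

V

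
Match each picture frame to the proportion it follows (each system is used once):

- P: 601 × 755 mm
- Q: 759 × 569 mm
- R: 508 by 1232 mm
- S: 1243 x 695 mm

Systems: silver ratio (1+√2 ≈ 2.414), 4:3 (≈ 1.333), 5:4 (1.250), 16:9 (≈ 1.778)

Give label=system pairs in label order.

Ratios: P ≈ 1.256; Q ≈ 1.334; R ≈ 2.425; S ≈ 1.788.
Targets: silver ratio ≈ 2.414; 4:3 ≈ 1.333; 5:4 ≈ 1.250; 16:9 ≈ 1.778.

P=5:4, Q=4:3, R=silver ratio, S=16:9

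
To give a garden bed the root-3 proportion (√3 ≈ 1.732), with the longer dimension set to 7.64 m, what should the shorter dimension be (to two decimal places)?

4.41 m

root-3 ≈ 1.73205.
Shorter side = 7.64 ÷ 1.73205 ≈ 4.4110 → 4.41 m.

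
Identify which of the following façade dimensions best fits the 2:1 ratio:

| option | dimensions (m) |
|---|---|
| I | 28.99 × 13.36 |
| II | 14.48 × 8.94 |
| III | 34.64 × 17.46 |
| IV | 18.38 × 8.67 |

Ratios (long/short): I ≈ 2.170; II ≈ 1.620; III ≈ 1.984; IV ≈ 2.120.
2:1 ≈ 2.000; option III is nearest (Δ 0.016).

III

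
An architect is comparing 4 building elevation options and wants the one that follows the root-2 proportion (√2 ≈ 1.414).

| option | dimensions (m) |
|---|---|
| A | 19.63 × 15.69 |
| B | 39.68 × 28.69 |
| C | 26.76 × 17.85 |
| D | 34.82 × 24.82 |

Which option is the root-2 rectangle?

D

Target root-2 ≈ 1.414.
A: 1.251 (Δ0.163)  B: 1.383 (Δ0.031)  C: 1.499 (Δ0.085)  D: 1.403 (Δ0.011)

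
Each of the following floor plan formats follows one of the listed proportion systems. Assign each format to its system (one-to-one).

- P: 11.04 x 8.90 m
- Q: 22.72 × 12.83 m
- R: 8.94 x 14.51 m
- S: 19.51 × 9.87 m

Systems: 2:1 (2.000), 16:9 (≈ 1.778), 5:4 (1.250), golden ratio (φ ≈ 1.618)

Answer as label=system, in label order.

P = 11.04/8.90 ≈ 1.240 → 5:4 (1.250)
Q = 22.72/12.83 ≈ 1.771 → 16:9 (1.778)
R = 14.51/8.94 ≈ 1.623 → golden ratio (1.618)
S = 19.51/9.87 ≈ 1.977 → 2:1 (2.000)

P=5:4, Q=16:9, R=golden ratio, S=2:1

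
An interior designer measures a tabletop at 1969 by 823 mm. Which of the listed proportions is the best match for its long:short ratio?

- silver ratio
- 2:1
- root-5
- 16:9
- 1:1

silver ratio

Ratio = 1969 / 823 ≈ 2.392.
Distances: silver ratio 2.414 (Δ 0.022); 2:1 2.000 (Δ 0.392); root-5 2.236 (Δ 0.156); 16:9 1.778 (Δ 0.614); 1:1 1.000 (Δ 1.392).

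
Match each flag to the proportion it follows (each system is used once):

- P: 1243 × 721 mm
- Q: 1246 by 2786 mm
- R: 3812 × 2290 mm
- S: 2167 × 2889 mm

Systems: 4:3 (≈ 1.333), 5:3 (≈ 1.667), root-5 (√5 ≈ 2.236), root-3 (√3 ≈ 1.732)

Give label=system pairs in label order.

Ratios: P ≈ 1.724; Q ≈ 2.236; R ≈ 1.665; S ≈ 1.333.
Targets: 4:3 ≈ 1.333; 5:3 ≈ 1.667; root-5 ≈ 2.236; root-3 ≈ 1.732.

P=root-3, Q=root-5, R=5:3, S=4:3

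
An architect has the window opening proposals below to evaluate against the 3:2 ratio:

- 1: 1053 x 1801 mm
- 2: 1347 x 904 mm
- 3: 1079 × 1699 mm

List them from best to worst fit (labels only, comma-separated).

Ratios: 1 = 1801 / 1053 ≈ 1.710; 2 = 1347 / 904 ≈ 1.490; 3 = 1699 / 1079 ≈ 1.575.
|Δ from 1.500|: 1 0.210; 2 0.010; 3 0.075.

2, 3, 1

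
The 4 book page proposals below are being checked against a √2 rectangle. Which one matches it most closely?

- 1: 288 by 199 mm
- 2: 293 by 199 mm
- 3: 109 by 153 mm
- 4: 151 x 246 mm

3

Ratios (long/short): 1 ≈ 1.447; 2 ≈ 1.472; 3 ≈ 1.404; 4 ≈ 1.629.
root-2 ≈ 1.414; option 3 is nearest (Δ 0.010).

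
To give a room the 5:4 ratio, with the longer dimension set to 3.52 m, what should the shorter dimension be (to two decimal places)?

2.82 m

5:4 = 1.25000.
Shorter side = 3.52 ÷ 1.25000 ≈ 2.8160 → 2.82 m.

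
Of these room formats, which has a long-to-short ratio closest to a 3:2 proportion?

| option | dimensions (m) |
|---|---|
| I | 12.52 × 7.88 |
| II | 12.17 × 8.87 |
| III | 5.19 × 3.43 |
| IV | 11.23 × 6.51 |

III

Target 3:2 ≈ 1.500.
I: 1.589 (Δ0.089)  II: 1.372 (Δ0.128)  III: 1.513 (Δ0.013)  IV: 1.725 (Δ0.225)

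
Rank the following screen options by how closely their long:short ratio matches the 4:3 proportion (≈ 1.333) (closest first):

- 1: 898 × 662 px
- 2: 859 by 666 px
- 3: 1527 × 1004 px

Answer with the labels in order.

1, 2, 3

1: 898/662 ≈ 1.356 → |1.356 − 1.333| = 0.023
2: 859/666 ≈ 1.290 → |1.290 − 1.333| = 0.043
3: 1527/1004 ≈ 1.521 → |1.521 − 1.333| = 0.188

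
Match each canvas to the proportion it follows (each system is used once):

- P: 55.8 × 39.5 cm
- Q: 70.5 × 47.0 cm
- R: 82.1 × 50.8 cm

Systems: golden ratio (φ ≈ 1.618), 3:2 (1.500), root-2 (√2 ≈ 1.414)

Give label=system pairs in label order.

P = 55.8/39.5 ≈ 1.413 → root-2 (1.414)
Q = 70.5/47.0 ≈ 1.500 → 3:2 (1.500)
R = 82.1/50.8 ≈ 1.616 → golden ratio (1.618)

P=root-2, Q=3:2, R=golden ratio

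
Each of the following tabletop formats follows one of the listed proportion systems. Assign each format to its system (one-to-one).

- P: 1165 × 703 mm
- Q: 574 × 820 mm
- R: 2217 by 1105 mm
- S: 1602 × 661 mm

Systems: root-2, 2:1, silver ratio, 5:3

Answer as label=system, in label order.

P=5:3, Q=root-2, R=2:1, S=silver ratio

P = 1165/703 ≈ 1.657 → 5:3 (1.667)
Q = 820/574 ≈ 1.429 → root-2 (1.414)
R = 2217/1105 ≈ 2.006 → 2:1 (2.000)
S = 1602/661 ≈ 2.424 → silver ratio (2.414)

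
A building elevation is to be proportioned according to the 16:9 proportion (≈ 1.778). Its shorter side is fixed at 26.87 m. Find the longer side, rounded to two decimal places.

16:9 ≈ 1.77778.
Longer side = 26.87 × 1.77778 ≈ 47.7689 → 47.77 m.

47.77 m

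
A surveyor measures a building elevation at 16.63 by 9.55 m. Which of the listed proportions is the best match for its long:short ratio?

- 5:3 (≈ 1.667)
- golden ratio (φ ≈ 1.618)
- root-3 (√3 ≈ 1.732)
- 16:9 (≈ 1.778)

Ratio = 16.63 / 9.55 ≈ 1.741.
Distances: 5:3 1.667 (Δ 0.074); golden ratio 1.618 (Δ 0.123); root-3 1.732 (Δ 0.009); 16:9 1.778 (Δ 0.037).

root-3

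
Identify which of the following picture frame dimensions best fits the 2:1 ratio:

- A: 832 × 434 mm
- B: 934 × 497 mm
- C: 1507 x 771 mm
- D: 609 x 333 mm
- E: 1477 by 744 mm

E

Target 2:1 ≈ 2.000.
A: 1.917 (Δ0.083)  B: 1.879 (Δ0.121)  C: 1.955 (Δ0.045)  D: 1.829 (Δ0.171)  E: 1.985 (Δ0.015)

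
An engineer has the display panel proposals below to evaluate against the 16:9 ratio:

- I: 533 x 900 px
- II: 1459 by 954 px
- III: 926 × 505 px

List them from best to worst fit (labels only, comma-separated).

I: 900/533 ≈ 1.689 → |1.689 − 1.778| = 0.089
II: 1459/954 ≈ 1.529 → |1.529 − 1.778| = 0.249
III: 926/505 ≈ 1.834 → |1.834 − 1.778| = 0.056

III, I, II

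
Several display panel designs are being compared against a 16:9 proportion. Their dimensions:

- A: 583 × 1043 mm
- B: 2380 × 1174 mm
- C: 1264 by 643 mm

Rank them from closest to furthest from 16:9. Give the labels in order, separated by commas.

Ratios: A = 1043 / 583 ≈ 1.789; B = 2380 / 1174 ≈ 2.027; C = 1264 / 643 ≈ 1.966.
|Δ from 1.778|: A 0.011; B 0.249; C 0.188.

A, C, B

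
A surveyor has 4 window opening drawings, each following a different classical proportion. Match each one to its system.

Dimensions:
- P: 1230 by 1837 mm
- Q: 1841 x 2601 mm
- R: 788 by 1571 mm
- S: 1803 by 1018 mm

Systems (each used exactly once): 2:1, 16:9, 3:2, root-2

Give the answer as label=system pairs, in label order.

P=3:2, Q=root-2, R=2:1, S=16:9

P = 1837/1230 ≈ 1.493 → 3:2 (1.500)
Q = 2601/1841 ≈ 1.413 → root-2 (1.414)
R = 1571/788 ≈ 1.994 → 2:1 (2.000)
S = 1803/1018 ≈ 1.771 → 16:9 (1.778)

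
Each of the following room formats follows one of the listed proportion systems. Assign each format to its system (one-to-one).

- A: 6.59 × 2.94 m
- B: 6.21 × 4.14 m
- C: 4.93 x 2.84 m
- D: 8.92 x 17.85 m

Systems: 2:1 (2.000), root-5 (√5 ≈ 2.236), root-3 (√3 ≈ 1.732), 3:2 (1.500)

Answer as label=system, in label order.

Ratios: A ≈ 2.241; B ≈ 1.500; C ≈ 1.736; D ≈ 2.001.
Targets: 2:1 ≈ 2.000; root-5 ≈ 2.236; root-3 ≈ 1.732; 3:2 ≈ 1.500.

A=root-5, B=3:2, C=root-3, D=2:1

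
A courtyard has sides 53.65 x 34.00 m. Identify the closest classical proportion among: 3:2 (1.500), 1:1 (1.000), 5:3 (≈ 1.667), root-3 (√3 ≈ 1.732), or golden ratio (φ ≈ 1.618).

golden ratio

Ratio = 53.65 / 34.00 ≈ 1.578.
Distances: 3:2 1.500 (Δ 0.078); 1:1 1.000 (Δ 0.578); 5:3 1.667 (Δ 0.089); root-3 1.732 (Δ 0.154); golden ratio 1.618 (Δ 0.040).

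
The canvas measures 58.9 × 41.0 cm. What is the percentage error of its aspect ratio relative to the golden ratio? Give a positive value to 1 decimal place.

Ratio = 58.9 / 41.0 ≈ 1.4366.
Ideal golden ratio ≈ 1.6180. |1.4366 − 1.6180| / 1.6180 ≈ 11.21% → 11.2%.

11.2%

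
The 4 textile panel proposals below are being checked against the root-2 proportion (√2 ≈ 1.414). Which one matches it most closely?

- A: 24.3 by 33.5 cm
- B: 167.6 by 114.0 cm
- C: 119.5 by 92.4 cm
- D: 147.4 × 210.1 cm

Target root-2 ≈ 1.414.
A: 1.379 (Δ0.035)  B: 1.470 (Δ0.056)  C: 1.293 (Δ0.121)  D: 1.425 (Δ0.011)

D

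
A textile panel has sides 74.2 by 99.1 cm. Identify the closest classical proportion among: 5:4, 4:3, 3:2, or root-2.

4:3

Ratio = 99.1 / 74.2 ≈ 1.336.
Distances: 5:4 1.250 (Δ 0.086); 4:3 1.333 (Δ 0.003); 3:2 1.500 (Δ 0.164); root-2 1.414 (Δ 0.078).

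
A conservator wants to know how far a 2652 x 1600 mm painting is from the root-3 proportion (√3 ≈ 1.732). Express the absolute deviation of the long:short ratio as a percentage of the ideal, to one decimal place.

4.3%

Ratio = 2652 / 1600 ≈ 1.6575.
Ideal root-3 ≈ 1.7321. |1.6575 − 1.7321| / 1.7321 ≈ 4.31% → 4.3%.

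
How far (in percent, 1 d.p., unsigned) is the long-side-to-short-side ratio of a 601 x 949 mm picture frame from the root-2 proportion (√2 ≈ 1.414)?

Ratio = 949 / 601 ≈ 1.5790.
Ideal root-2 ≈ 1.4142. |1.5790 − 1.4142| / 1.4142 ≈ 11.65% → 11.7%.

11.7%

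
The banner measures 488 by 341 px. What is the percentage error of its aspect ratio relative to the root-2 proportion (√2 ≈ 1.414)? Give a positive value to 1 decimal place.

1.2%

Ratio = 488 / 341 ≈ 1.4311.
Ideal root-2 ≈ 1.4142. |1.4311 − 1.4142| / 1.4142 ≈ 1.20% → 1.2%.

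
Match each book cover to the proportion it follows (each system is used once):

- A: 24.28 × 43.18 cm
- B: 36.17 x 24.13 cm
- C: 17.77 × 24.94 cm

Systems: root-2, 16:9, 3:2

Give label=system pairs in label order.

Ratios: A ≈ 1.778; B ≈ 1.499; C ≈ 1.403.
Targets: root-2 ≈ 1.414; 16:9 ≈ 1.778; 3:2 ≈ 1.500.

A=16:9, B=3:2, C=root-2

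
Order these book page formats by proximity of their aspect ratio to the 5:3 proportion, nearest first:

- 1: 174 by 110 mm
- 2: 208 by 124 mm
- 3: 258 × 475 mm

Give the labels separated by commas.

Ratios: 1 = 174 / 110 ≈ 1.582; 2 = 208 / 124 ≈ 1.677; 3 = 475 / 258 ≈ 1.841.
|Δ from 1.667|: 1 0.085; 2 0.010; 3 0.174.

2, 1, 3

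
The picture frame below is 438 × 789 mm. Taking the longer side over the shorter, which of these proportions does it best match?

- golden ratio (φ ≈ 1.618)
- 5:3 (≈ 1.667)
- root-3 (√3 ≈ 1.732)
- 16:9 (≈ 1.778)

789/438 ≈ 1.801. Nearest candidates are 16:9 (1.778, off by 0.023) and root-3 (1.732, off by 0.069).

16:9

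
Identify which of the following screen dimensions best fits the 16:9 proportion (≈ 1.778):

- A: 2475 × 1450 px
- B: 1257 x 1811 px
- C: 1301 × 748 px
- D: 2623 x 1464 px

D

Ratios (long/short): A ≈ 1.707; B ≈ 1.441; C ≈ 1.739; D ≈ 1.792.
16:9 ≈ 1.778; option D is nearest (Δ 0.014).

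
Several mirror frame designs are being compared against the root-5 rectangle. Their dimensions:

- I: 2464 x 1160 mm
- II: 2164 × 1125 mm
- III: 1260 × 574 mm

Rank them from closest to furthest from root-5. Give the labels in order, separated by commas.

I: 2464/1160 ≈ 2.124 → |2.124 − 2.236| = 0.112
II: 2164/1125 ≈ 1.924 → |1.924 − 2.236| = 0.312
III: 1260/574 ≈ 2.195 → |2.195 − 2.236| = 0.041

III, I, II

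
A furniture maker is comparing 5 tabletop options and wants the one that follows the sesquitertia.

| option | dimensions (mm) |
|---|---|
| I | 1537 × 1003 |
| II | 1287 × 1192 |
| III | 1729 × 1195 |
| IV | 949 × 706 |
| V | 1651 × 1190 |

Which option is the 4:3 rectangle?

IV

Target 4:3 ≈ 1.333.
I: 1.532 (Δ0.199)  II: 1.080 (Δ0.253)  III: 1.447 (Δ0.114)  IV: 1.344 (Δ0.011)  V: 1.387 (Δ0.054)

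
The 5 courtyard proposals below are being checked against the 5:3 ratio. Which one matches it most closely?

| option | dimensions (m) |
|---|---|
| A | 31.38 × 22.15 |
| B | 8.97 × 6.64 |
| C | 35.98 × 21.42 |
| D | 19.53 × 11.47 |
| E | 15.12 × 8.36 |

Ratios (long/short): A ≈ 1.417; B ≈ 1.351; C ≈ 1.680; D ≈ 1.703; E ≈ 1.809.
5:3 ≈ 1.667; option C is nearest (Δ 0.013).

C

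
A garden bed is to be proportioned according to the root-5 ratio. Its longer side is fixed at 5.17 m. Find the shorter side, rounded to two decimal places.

2.31 m

root-5 ≈ 2.23607.
Shorter side = 5.17 ÷ 2.23607 ≈ 2.3121 → 2.31 m.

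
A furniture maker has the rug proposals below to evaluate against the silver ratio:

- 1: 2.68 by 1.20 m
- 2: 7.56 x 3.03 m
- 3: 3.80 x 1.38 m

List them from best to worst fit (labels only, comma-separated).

1: 2.68/1.20 ≈ 2.233 → |2.233 − 2.414| = 0.181
2: 7.56/3.03 ≈ 2.495 → |2.495 − 2.414| = 0.081
3: 3.80/1.38 ≈ 2.754 → |2.754 − 2.414| = 0.340

2, 1, 3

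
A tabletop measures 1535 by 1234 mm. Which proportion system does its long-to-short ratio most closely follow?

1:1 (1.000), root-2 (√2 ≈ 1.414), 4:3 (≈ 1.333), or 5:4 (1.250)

Ratio = 1535 / 1234 ≈ 1.244.
Distances: 1:1 1.000 (Δ 0.244); root-2 1.414 (Δ 0.170); 4:3 1.333 (Δ 0.089); 5:4 1.250 (Δ 0.006).

5:4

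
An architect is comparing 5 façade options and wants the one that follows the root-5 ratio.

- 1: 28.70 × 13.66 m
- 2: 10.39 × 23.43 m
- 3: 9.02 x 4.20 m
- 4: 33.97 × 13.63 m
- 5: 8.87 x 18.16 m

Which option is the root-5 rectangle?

Ratios (long/short): 1 ≈ 2.101; 2 ≈ 2.255; 3 ≈ 2.148; 4 ≈ 2.492; 5 ≈ 2.047.
root-5 ≈ 2.236; option 2 is nearest (Δ 0.019).

2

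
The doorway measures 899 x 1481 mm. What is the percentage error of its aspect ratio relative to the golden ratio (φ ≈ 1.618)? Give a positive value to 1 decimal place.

1.8%

Ratio = 1481 / 899 ≈ 1.6474.
Ideal golden ratio ≈ 1.6180. |1.6474 − 1.6180| / 1.6180 ≈ 1.82% → 1.8%.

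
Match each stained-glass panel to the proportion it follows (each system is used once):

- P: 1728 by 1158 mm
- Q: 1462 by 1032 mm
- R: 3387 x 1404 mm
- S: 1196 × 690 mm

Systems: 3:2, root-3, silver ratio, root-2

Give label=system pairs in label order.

P=3:2, Q=root-2, R=silver ratio, S=root-3

P = 1728/1158 ≈ 1.492 → 3:2 (1.500)
Q = 1462/1032 ≈ 1.417 → root-2 (1.414)
R = 3387/1404 ≈ 2.412 → silver ratio (2.414)
S = 1196/690 ≈ 1.733 → root-3 (1.732)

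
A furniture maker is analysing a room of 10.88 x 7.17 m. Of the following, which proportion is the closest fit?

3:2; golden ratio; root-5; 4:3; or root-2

3:2

Ratio = 10.88 / 7.17 ≈ 1.517.
Distances: 3:2 1.500 (Δ 0.017); golden ratio 1.618 (Δ 0.101); root-5 2.236 (Δ 0.719); 4:3 1.333 (Δ 0.184); root-2 1.414 (Δ 0.103).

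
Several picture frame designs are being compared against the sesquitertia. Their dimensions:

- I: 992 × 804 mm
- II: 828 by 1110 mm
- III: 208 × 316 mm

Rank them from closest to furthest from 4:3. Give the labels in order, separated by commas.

Ratios: I = 992 / 804 ≈ 1.234; II = 1110 / 828 ≈ 1.341; III = 316 / 208 ≈ 1.519.
|Δ from 1.333|: I 0.099; II 0.008; III 0.186.

II, I, III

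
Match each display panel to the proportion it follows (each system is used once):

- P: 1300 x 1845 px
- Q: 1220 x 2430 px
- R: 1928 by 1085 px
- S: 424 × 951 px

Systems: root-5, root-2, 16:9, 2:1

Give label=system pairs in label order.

P=root-2, Q=2:1, R=16:9, S=root-5

Ratios: P ≈ 1.419; Q ≈ 1.992; R ≈ 1.777; S ≈ 2.243.
Targets: root-5 ≈ 2.236; root-2 ≈ 1.414; 16:9 ≈ 1.778; 2:1 ≈ 2.000.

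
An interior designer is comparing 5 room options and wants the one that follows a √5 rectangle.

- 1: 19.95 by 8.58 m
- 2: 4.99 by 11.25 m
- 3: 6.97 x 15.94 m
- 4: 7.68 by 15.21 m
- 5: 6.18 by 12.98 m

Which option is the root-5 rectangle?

Ratios (long/short): 1 ≈ 2.325; 2 ≈ 2.255; 3 ≈ 2.287; 4 ≈ 1.980; 5 ≈ 2.100.
root-5 ≈ 2.236; option 2 is nearest (Δ 0.019).

2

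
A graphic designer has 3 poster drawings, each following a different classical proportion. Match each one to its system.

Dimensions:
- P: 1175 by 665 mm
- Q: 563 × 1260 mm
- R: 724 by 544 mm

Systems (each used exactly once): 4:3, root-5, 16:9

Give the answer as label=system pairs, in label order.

P=16:9, Q=root-5, R=4:3

P = 1175/665 ≈ 1.767 → 16:9 (1.778)
Q = 1260/563 ≈ 2.238 → root-5 (2.236)
R = 724/544 ≈ 1.331 → 4:3 (1.333)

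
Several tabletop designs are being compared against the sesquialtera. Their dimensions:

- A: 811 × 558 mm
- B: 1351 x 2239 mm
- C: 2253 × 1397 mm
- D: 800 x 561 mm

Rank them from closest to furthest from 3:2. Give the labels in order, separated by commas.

Ratios: A = 811 / 558 ≈ 1.453; B = 2239 / 1351 ≈ 1.657; C = 2253 / 1397 ≈ 1.613; D = 800 / 561 ≈ 1.426.
|Δ from 1.500|: A 0.047; B 0.157; C 0.113; D 0.074.

A, D, C, B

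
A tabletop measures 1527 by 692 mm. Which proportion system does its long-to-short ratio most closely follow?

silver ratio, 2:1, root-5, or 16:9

1527/692 ≈ 2.207. Nearest candidates are root-5 (2.236, off by 0.029) and 2:1 (2.000, off by 0.207).

root-5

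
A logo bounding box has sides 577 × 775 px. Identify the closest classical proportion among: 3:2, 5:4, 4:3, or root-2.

4:3

Ratio = 775 / 577 ≈ 1.343.
Distances: 3:2 1.500 (Δ 0.157); 5:4 1.250 (Δ 0.093); 4:3 1.333 (Δ 0.010); root-2 1.414 (Δ 0.071).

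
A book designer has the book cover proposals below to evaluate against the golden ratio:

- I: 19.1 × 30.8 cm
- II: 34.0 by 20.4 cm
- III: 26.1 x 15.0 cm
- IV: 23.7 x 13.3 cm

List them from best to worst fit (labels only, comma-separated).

I, II, III, IV

I: 30.8/19.1 ≈ 1.613 → |1.613 − 1.618| = 0.005
II: 34.0/20.4 ≈ 1.667 → |1.667 − 1.618| = 0.049
III: 26.1/15.0 ≈ 1.740 → |1.740 − 1.618| = 0.122
IV: 23.7/13.3 ≈ 1.782 → |1.782 − 1.618| = 0.164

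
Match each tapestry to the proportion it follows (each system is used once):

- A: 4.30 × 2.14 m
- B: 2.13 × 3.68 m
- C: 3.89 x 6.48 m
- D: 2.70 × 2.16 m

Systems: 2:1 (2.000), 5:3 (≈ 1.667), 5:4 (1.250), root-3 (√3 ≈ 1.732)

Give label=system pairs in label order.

A = 4.30/2.14 ≈ 2.009 → 2:1 (2.000)
B = 3.68/2.13 ≈ 1.728 → root-3 (1.732)
C = 6.48/3.89 ≈ 1.666 → 5:3 (1.667)
D = 2.70/2.16 ≈ 1.250 → 5:4 (1.250)

A=2:1, B=root-3, C=5:3, D=5:4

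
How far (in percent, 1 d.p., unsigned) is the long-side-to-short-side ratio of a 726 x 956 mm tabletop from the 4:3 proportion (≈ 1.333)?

Ratio = 956 / 726 ≈ 1.3168.
Ideal 4:3 ≈ 1.3333. |1.3168 − 1.3333| / 1.3333 ≈ 1.24% → 1.2%.

1.2%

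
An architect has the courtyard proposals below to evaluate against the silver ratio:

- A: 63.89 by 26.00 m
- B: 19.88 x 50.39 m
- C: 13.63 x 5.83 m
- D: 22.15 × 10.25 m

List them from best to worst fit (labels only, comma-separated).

A: 63.89/26.00 ≈ 2.457 → |2.457 − 2.414| = 0.043
B: 50.39/19.88 ≈ 2.535 → |2.535 − 2.414| = 0.121
C: 13.63/5.83 ≈ 2.338 → |2.338 − 2.414| = 0.076
D: 22.15/10.25 ≈ 2.161 → |2.161 − 2.414| = 0.253

A, C, B, D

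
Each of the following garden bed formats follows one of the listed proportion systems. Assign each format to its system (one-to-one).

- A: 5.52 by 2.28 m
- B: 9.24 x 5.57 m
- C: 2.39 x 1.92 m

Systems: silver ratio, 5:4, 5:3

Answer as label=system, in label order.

Ratios: A ≈ 2.421; B ≈ 1.659; C ≈ 1.245.
Targets: silver ratio ≈ 2.414; 5:4 ≈ 1.250; 5:3 ≈ 1.667.

A=silver ratio, B=5:3, C=5:4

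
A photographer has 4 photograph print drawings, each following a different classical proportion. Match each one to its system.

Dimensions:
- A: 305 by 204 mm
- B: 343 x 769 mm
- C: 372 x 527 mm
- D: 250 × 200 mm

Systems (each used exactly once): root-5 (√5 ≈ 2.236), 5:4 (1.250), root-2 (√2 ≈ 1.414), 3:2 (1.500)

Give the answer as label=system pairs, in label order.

Ratios: A ≈ 1.495; B ≈ 2.242; C ≈ 1.417; D ≈ 1.250.
Targets: root-5 ≈ 2.236; 5:4 ≈ 1.250; root-2 ≈ 1.414; 3:2 ≈ 1.500.

A=3:2, B=root-5, C=root-2, D=5:4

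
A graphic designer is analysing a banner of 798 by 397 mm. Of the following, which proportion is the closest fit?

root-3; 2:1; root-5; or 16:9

2:1

Ratio = 798 / 397 ≈ 2.010.
Distances: root-3 1.732 (Δ 0.278); 2:1 2.000 (Δ 0.010); root-5 2.236 (Δ 0.226); 16:9 1.778 (Δ 0.232).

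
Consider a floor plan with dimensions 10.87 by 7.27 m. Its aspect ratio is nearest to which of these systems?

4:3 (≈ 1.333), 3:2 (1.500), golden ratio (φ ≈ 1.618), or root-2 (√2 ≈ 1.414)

Ratio = 10.87 / 7.27 ≈ 1.495.
Distances: 4:3 1.333 (Δ 0.162); 3:2 1.500 (Δ 0.005); golden ratio 1.618 (Δ 0.123); root-2 1.414 (Δ 0.081).

3:2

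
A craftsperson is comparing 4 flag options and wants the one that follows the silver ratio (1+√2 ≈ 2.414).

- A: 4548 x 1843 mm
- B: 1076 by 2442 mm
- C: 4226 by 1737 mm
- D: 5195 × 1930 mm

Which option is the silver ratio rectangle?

Target silver ratio ≈ 2.414.
A: 2.468 (Δ0.054)  B: 2.270 (Δ0.144)  C: 2.433 (Δ0.019)  D: 2.692 (Δ0.278)

C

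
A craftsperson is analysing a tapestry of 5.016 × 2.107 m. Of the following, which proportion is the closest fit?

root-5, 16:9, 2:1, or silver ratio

silver ratio

5.016/2.107 ≈ 2.381. Nearest candidates are silver ratio (2.414, off by 0.033) and root-5 (2.236, off by 0.145).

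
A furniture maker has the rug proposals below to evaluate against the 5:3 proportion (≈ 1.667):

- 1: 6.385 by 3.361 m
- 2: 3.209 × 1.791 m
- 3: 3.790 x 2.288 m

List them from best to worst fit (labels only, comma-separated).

Ratios: 1 = 6.385 / 3.361 ≈ 1.900; 2 = 3.209 / 1.791 ≈ 1.792; 3 = 3.790 / 2.288 ≈ 1.656.
|Δ from 1.667|: 1 0.233; 2 0.125; 3 0.011.

3, 2, 1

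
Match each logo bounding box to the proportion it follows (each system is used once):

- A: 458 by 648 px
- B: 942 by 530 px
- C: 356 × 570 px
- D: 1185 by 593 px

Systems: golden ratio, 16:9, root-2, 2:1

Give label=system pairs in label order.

Ratios: A ≈ 1.415; B ≈ 1.777; C ≈ 1.601; D ≈ 1.998.
Targets: golden ratio ≈ 1.618; 16:9 ≈ 1.778; root-2 ≈ 1.414; 2:1 ≈ 2.000.

A=root-2, B=16:9, C=golden ratio, D=2:1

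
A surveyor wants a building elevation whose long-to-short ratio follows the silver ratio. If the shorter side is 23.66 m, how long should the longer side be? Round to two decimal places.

silver ratio ≈ 2.41421.
Longer side = 23.66 × 2.41421 ≈ 57.1202 → 57.12 m.

57.12 m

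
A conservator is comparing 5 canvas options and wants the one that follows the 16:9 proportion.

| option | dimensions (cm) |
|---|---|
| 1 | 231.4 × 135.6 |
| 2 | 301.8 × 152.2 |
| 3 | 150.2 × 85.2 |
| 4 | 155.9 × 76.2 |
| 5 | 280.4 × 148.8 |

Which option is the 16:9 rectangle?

Ratios (long/short): 1 ≈ 1.706; 2 ≈ 1.983; 3 ≈ 1.763; 4 ≈ 2.046; 5 ≈ 1.884.
16:9 ≈ 1.778; option 3 is nearest (Δ 0.015).

3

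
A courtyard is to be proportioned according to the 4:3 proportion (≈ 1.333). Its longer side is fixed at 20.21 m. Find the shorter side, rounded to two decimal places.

15.16 m

4:3 ≈ 1.33333.
Shorter side = 20.21 ÷ 1.33333 ≈ 15.1575 → 15.16 m.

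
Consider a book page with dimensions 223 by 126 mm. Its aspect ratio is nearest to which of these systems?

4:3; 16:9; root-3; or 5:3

16:9

223/126 ≈ 1.770. Nearest candidates are 16:9 (1.778, off by 0.008) and root-3 (1.732, off by 0.038).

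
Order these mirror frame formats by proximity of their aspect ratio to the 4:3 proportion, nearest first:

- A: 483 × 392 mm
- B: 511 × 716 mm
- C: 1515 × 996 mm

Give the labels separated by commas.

A: 483/392 ≈ 1.232 → |1.232 − 1.333| = 0.101
B: 716/511 ≈ 1.401 → |1.401 − 1.333| = 0.068
C: 1515/996 ≈ 1.521 → |1.521 − 1.333| = 0.188

B, A, C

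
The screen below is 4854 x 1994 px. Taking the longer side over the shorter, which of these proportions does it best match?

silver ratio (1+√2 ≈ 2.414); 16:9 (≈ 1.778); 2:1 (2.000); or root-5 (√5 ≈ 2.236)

Ratio = 4854 / 1994 ≈ 2.434.
Distances: silver ratio 2.414 (Δ 0.020); 16:9 1.778 (Δ 0.656); 2:1 2.000 (Δ 0.434); root-5 2.236 (Δ 0.198).

silver ratio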